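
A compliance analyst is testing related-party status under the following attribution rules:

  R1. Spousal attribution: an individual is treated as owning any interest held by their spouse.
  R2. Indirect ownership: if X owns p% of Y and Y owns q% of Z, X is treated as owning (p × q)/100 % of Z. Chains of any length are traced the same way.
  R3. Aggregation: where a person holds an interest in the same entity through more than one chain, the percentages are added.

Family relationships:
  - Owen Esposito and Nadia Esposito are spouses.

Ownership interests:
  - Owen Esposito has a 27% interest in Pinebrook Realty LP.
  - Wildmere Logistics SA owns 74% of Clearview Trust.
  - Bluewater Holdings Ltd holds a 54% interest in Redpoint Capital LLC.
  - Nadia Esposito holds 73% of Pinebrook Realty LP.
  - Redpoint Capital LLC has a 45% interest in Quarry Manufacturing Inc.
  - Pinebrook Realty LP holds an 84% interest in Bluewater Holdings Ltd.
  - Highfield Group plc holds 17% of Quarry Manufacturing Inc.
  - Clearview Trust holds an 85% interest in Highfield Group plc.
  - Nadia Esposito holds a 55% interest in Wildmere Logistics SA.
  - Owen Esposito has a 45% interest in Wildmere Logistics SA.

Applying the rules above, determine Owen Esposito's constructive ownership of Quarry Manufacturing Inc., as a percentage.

By spousal attribution (R1), Owen Esposito is treated as also owning Nadia Esposito's interest in Wildmere Logistics SA, giving 45% + 55% = 100%.
By spousal attribution (R1), Owen Esposito is treated as also owning Nadia Esposito's interest in Pinebrook Realty LP, giving 27% + 73% = 100%.
Chain via Wildmere Logistics SA → Clearview Trust → Highfield Group plc (R2): 100% × 74% × 85% × 17% = 10.693% of Quarry Manufacturing Inc.
Chain via Pinebrook Realty LP → Bluewater Holdings Ltd → Redpoint Capital LLC (R2): 100% × 84% × 54% × 45% = 20.412% of Quarry Manufacturing Inc.
Aggregating (R3): 10.693% + 20.412% = 31.105%.

31.105%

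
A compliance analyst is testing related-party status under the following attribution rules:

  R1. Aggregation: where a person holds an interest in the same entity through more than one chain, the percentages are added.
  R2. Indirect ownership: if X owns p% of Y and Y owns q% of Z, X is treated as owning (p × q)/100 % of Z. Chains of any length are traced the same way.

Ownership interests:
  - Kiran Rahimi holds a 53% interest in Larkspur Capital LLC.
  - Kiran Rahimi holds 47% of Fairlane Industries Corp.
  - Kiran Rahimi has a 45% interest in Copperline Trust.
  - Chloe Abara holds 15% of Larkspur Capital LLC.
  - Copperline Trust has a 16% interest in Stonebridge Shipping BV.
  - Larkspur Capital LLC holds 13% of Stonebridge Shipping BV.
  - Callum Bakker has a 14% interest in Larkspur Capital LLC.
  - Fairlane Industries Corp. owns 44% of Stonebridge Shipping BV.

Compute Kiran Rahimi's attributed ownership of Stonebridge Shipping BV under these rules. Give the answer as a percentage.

Chain via Larkspur Capital LLC (R2): 53% × 13% = 6.89% of Stonebridge Shipping BV.
Chain via Copperline Trust (R2): 45% × 16% = 7.2% of Stonebridge Shipping BV.
Chain via Fairlane Industries Corp. (R2): 47% × 44% = 20.68% of Stonebridge Shipping BV.
Aggregating (R1): 6.89% + 7.2% + 20.68% = 34.77%.

34.77%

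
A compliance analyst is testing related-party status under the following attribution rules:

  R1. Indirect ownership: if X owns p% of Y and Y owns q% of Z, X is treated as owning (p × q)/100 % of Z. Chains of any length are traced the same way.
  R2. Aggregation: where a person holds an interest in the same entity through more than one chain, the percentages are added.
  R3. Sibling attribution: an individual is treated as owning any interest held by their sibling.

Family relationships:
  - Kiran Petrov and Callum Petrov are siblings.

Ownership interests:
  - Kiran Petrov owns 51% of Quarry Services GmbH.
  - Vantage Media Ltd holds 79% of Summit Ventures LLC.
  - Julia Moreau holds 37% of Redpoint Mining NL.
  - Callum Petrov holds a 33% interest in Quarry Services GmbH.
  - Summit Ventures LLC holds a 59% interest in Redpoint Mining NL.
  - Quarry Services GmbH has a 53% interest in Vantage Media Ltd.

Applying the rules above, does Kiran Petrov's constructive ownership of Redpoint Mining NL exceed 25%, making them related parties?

By sibling attribution (R3), Kiran Petrov is treated as also owning Callum Petrov's interest in Quarry Services GmbH, giving 51% + 33% = 84%.
Chain via Quarry Services GmbH → Vantage Media Ltd → Summit Ventures LLC (R1): 84% × 53% × 79% × 59% = 20.750772% of Redpoint Mining NL.
20.750772% does not exceed the 25% threshold, so Kiran is not a related party to Redpoint Mining NL.

No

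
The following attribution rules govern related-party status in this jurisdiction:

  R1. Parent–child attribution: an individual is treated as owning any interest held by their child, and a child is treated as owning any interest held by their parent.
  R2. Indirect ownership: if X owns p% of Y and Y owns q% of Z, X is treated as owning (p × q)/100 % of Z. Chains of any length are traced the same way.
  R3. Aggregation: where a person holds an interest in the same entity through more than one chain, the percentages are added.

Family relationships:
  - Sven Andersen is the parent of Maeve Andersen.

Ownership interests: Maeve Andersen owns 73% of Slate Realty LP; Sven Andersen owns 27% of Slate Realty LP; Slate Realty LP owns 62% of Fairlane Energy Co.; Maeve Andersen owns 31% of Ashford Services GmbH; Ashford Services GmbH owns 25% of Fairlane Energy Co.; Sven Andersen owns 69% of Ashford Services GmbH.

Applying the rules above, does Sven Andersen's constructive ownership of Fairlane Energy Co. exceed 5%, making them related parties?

By parent–child attribution (R1), Sven Andersen is treated as also owning Maeve Andersen's interest in Slate Realty LP, giving 27% + 73% = 100%.
By parent–child attribution (R1), Sven Andersen is treated as also owning Maeve Andersen's interest in Ashford Services GmbH, giving 69% + 31% = 100%.
Chain via Slate Realty LP (R2): 100% × 62% = 62% of Fairlane Energy Co.
Chain via Ashford Services GmbH (R2): 100% × 25% = 25% of Fairlane Energy Co.
Aggregating (R3): 62% + 25% = 87%.
87% exceeds the 5% threshold, so Sven is a related party to Fairlane Energy Co.

Yes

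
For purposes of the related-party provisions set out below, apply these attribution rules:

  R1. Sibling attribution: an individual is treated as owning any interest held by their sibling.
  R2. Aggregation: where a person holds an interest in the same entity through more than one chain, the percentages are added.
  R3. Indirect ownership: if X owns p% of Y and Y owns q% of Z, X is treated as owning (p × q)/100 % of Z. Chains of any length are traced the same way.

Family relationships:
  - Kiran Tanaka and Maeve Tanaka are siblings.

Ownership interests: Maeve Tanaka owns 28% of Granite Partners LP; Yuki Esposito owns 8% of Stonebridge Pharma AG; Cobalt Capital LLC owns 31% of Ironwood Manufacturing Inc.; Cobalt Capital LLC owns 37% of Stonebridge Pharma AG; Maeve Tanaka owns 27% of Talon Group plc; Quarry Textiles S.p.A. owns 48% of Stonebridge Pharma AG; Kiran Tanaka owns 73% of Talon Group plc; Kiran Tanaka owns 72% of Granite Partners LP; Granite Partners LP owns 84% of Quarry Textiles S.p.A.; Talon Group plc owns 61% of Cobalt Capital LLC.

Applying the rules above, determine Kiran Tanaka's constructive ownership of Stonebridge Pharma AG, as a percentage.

By sibling attribution (R1), Kiran Tanaka is treated as also owning Maeve Tanaka's interest in Talon Group plc, giving 73% + 27% = 100%.
By sibling attribution (R1), Kiran Tanaka is treated as also owning Maeve Tanaka's interest in Granite Partners LP, giving 72% + 28% = 100%.
Chain via Talon Group plc → Cobalt Capital LLC (R3): 100% × 61% × 37% = 22.57% of Stonebridge Pharma AG.
Chain via Granite Partners LP → Quarry Textiles S.p.A. (R3): 100% × 84% × 48% = 40.32% of Stonebridge Pharma AG.
Aggregating (R2): 22.57% + 40.32% = 62.89%.

62.89%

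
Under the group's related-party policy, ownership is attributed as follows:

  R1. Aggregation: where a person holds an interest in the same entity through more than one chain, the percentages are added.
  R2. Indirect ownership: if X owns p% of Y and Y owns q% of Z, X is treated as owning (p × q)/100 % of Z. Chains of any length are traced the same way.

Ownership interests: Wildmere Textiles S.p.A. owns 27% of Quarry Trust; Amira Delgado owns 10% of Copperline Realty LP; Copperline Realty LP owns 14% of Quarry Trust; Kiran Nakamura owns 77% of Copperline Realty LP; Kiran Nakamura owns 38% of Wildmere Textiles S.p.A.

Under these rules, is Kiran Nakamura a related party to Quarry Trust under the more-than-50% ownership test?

Chain via Wildmere Textiles S.p.A. (R2): 38% × 27% = 10.26% of Quarry Trust.
Chain via Copperline Realty LP (R2): 77% × 14% = 10.78% of Quarry Trust.
Aggregating (R1): 10.26% + 10.78% = 21.04%.
21.04% does not exceed the 50% threshold, so Kiran is not a related party to Quarry Trust.

No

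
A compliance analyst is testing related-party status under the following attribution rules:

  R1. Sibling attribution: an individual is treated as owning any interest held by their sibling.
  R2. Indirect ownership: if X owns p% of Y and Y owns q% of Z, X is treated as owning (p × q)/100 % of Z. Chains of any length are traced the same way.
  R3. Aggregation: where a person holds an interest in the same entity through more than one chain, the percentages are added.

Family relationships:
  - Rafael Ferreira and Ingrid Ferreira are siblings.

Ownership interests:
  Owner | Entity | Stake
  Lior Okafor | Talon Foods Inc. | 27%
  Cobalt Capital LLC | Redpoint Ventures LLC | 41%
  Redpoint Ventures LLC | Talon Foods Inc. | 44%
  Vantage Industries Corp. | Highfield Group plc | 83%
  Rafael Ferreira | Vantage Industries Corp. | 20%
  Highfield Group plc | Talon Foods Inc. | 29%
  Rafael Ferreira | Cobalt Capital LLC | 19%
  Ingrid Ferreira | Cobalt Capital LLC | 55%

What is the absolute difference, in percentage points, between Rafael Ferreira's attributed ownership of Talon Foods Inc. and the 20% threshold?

By sibling attribution (R1), Rafael Ferreira is treated as also owning Ingrid Ferreira's interest in Cobalt Capital LLC, giving 19% + 55% = 74%.
Chain via Vantage Industries Corp. → Highfield Group plc (R2): 20% × 83% × 29% = 4.814% of Talon Foods Inc.
Chain via Cobalt Capital LLC → Redpoint Ventures LLC (R2): 74% × 41% × 44% = 13.3496% of Talon Foods Inc.
Aggregating (R3): 4.814% + 13.3496% = 18.1636%.
18.1636% falls short of the 20% threshold by 1.8364 percentage points.

1.8364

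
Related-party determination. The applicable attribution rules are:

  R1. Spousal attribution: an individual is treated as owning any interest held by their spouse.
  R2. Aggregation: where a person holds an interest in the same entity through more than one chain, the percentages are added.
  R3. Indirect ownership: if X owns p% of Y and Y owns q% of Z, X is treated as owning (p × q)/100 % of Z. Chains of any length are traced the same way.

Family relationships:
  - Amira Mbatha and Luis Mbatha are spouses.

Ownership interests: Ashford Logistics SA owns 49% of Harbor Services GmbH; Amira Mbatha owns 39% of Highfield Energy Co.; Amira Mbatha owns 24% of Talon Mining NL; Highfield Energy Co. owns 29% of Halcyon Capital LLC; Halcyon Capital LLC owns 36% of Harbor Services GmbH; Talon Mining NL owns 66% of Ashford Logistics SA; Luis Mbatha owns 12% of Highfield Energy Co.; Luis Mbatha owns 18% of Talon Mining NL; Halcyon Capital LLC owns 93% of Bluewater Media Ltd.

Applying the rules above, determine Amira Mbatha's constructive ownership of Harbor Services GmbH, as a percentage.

By spousal attribution (R1), Amira Mbatha is treated as also owning Luis Mbatha's interest in Highfield Energy Co, giving 39% + 12% = 51%.
By spousal attribution (R1), Amira Mbatha is treated as also owning Luis Mbatha's interest in Talon Mining NL, giving 24% + 18% = 42%.
Chain via Highfield Energy Co. → Halcyon Capital LLC (R3): 51% × 29% × 36% = 5.3244% of Harbor Services GmbH.
Chain via Talon Mining NL → Ashford Logistics SA (R3): 42% × 66% × 49% = 13.5828% of Harbor Services GmbH.
Aggregating (R2): 5.3244% + 13.5828% = 18.9072%.

18.9072%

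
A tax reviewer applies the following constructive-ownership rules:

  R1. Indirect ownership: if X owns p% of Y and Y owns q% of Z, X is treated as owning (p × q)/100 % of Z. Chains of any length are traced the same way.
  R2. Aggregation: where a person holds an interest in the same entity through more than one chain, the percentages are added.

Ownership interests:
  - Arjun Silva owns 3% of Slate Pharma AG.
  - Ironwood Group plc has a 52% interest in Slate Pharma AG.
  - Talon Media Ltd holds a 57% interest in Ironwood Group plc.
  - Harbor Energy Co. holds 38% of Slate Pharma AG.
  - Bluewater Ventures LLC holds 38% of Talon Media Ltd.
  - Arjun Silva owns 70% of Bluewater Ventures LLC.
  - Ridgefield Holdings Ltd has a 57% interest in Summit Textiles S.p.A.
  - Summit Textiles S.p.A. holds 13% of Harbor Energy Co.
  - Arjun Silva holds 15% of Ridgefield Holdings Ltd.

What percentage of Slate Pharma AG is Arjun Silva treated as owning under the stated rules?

11.30661%

Chain via Ridgefield Holdings Ltd → Summit Textiles S.p.A. → Harbor Energy Co. (R1): 15% × 57% × 13% × 38% = 0.42237% of Slate Pharma AG.
Chain via Bluewater Ventures LLC → Talon Media Ltd → Ironwood Group plc (R1): 70% × 38% × 57% × 52% = 7.88424% of Slate Pharma AG.
Direct interest in Slate Pharma AG: 3%.
Aggregating (R2): 0.42237% + 7.88424% + 3% = 11.30661%.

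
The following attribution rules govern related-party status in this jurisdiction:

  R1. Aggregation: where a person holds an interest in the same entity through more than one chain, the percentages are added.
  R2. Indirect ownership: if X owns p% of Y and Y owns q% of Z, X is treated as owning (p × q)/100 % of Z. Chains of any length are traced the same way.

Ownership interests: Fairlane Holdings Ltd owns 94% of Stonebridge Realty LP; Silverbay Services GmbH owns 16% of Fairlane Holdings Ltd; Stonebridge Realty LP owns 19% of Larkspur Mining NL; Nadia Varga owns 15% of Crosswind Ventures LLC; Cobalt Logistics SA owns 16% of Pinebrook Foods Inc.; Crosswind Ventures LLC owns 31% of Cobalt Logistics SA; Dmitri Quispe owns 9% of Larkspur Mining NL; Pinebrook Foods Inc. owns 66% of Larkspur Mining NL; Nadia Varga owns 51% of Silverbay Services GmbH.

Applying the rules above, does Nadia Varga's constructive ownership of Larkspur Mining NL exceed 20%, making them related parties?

No

Chain via Crosswind Ventures LLC → Cobalt Logistics SA → Pinebrook Foods Inc. (R2): 15% × 31% × 16% × 66% = 0.49104% of Larkspur Mining NL.
Chain via Silverbay Services GmbH → Fairlane Holdings Ltd → Stonebridge Realty LP (R2): 51% × 16% × 94% × 19% = 1.457376% of Larkspur Mining NL.
Aggregating (R1): 0.49104% + 1.457376% = 1.948416%.
1.948416% does not exceed the 20% threshold, so Nadia is not a related party to Larkspur Mining NL.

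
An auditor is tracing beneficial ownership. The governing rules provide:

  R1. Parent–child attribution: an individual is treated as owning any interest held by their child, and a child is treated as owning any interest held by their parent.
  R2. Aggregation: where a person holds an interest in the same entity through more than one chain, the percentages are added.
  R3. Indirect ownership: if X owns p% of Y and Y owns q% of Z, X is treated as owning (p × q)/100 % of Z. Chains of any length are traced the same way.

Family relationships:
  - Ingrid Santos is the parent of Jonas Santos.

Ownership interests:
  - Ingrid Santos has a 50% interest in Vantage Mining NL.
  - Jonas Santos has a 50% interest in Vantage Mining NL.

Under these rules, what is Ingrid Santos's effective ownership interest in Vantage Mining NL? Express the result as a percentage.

By parent–child attribution (R1), Ingrid Santos is treated as also owning Jonas Santos's interest in Vantage Mining NL, giving 50% + 50% = 100%.
Direct interest in Vantage Mining NL: 100%.

100%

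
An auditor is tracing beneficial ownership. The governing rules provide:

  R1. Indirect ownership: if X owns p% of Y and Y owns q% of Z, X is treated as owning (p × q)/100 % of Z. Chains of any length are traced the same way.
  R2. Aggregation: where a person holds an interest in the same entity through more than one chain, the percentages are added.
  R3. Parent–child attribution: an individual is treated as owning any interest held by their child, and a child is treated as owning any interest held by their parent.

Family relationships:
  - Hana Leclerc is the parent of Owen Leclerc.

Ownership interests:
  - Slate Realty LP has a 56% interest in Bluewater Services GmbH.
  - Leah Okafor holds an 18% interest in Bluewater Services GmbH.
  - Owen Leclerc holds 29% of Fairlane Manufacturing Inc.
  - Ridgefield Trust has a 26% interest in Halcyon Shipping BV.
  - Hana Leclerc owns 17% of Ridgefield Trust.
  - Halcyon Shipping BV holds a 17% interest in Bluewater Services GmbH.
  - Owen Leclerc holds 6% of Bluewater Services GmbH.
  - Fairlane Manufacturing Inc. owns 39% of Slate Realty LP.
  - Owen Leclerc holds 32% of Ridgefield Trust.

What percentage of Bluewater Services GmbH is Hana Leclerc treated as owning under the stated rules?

14.4994%

By parent–child attribution (R3), Hana Leclerc is treated as also owning Owen Leclerc's interest in Ridgefield Trust, giving 17% + 32% = 49%.
By parent–child attribution (R3), Hana Leclerc is treated as owning Owen Leclerc's 29% interest in Fairlane Manufacturing Inc.
By parent–child attribution (R3), Hana Leclerc is treated as owning Owen Leclerc's 6% interest in Bluewater Services GmbH.
Chain via Ridgefield Trust → Halcyon Shipping BV (R1): 49% × 26% × 17% = 2.1658% of Bluewater Services GmbH.
Chain via Fairlane Manufacturing Inc. → Slate Realty LP (R1): 29% × 39% × 56% = 6.3336% of Bluewater Services GmbH.
Direct interest in Bluewater Services GmbH: 6%.
Aggregating (R2): 2.1658% + 6.3336% + 6% = 14.4994%.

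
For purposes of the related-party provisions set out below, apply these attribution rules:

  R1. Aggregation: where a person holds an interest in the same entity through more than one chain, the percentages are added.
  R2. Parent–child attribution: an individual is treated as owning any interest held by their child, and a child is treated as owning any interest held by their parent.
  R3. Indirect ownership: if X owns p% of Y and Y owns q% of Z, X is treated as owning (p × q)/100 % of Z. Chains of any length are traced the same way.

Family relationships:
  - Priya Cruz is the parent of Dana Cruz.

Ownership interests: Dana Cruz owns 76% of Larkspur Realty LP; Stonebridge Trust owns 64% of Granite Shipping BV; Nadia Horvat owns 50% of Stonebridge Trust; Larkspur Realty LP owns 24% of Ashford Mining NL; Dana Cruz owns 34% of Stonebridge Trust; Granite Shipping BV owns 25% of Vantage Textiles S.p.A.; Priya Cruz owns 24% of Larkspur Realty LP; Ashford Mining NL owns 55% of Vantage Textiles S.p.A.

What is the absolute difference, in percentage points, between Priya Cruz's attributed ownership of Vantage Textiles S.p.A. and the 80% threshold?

61.36

By parent–child attribution (R2), Priya Cruz is treated as also owning Dana Cruz's interest in Larkspur Realty LP, giving 24% + 76% = 100%.
By parent–child attribution (R2), Priya Cruz is treated as owning Dana Cruz's 34% interest in Stonebridge Trust.
Chain via Larkspur Realty LP → Ashford Mining NL (R3): 100% × 24% × 55% = 13.2% of Vantage Textiles S.p.A.
Chain via Stonebridge Trust → Granite Shipping BV (R3): 34% × 64% × 25% = 5.44% of Vantage Textiles S.p.A.
Aggregating (R1): 13.2% + 5.44% = 18.64%.
18.64% falls short of the 80% threshold by 61.36 percentage points.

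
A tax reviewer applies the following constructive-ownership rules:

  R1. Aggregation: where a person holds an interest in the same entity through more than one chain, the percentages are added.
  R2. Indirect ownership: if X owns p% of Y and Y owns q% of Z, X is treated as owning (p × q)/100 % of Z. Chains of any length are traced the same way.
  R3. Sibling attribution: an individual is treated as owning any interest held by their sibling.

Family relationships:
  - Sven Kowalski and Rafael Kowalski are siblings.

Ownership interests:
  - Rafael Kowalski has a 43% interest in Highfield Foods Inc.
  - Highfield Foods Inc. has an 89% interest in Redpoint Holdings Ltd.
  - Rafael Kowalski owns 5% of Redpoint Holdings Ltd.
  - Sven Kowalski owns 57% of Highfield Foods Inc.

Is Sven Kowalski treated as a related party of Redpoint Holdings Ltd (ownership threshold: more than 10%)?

By sibling attribution (R3), Sven Kowalski is treated as also owning Rafael Kowalski's interest in Highfield Foods Inc, giving 57% + 43% = 100%.
By sibling attribution (R3), Sven Kowalski is treated as owning Rafael Kowalski's 5% interest in Redpoint Holdings Ltd.
Chain via Highfield Foods Inc. (R2): 100% × 89% = 89% of Redpoint Holdings Ltd.
Direct interest in Redpoint Holdings Ltd: 5%.
Aggregating (R1): 89% + 5% = 94%.
94% exceeds the 10% threshold, so Sven is a related party to Redpoint Holdings Ltd.

Yes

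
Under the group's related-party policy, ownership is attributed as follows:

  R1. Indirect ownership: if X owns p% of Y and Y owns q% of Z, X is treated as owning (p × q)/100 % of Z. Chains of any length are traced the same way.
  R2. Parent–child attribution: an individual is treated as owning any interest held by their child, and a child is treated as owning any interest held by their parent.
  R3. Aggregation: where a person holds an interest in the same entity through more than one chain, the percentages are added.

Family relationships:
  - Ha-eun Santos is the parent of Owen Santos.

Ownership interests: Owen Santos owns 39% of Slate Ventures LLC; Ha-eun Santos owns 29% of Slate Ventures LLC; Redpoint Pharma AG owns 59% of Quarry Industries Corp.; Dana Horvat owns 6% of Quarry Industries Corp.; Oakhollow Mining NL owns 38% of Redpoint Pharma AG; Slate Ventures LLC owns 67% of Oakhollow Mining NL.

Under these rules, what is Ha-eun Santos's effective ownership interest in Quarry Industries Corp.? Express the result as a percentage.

10.214552%

By parent–child attribution (R2), Ha-eun Santos is treated as also owning Owen Santos's interest in Slate Ventures LLC, giving 29% + 39% = 68%.
Chain via Slate Ventures LLC → Oakhollow Mining NL → Redpoint Pharma AG (R1): 68% × 67% × 38% × 59% = 10.214552% of Quarry Industries Corp.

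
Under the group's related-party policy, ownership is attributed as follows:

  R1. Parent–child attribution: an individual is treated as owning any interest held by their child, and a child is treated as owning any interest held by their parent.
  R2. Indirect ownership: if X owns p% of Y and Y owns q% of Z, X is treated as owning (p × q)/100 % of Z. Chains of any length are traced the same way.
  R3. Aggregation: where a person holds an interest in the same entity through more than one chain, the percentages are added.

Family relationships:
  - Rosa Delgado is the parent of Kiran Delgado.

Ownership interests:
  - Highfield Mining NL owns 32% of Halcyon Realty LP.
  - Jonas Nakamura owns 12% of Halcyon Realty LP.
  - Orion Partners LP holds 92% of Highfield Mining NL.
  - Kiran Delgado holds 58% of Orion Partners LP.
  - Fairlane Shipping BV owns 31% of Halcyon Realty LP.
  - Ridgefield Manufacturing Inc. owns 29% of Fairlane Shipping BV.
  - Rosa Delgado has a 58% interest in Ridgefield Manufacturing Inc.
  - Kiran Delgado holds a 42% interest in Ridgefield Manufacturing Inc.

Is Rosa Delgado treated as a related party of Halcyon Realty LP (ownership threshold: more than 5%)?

By parent–child attribution (R1), Rosa Delgado is treated as also owning Kiran Delgado's interest in Ridgefield Manufacturing Inc, giving 58% + 42% = 100%.
By parent–child attribution (R1), Rosa Delgado is treated as owning Kiran Delgado's 58% interest in Orion Partners LP.
Chain via Ridgefield Manufacturing Inc. → Fairlane Shipping BV (R2): 100% × 29% × 31% = 8.99% of Halcyon Realty LP.
Chain via Orion Partners LP → Highfield Mining NL (R2): 58% × 92% × 32% = 17.0752% of Halcyon Realty LP.
Aggregating (R3): 8.99% + 17.0752% = 26.0652%.
26.0652% exceeds the 5% threshold, so Rosa is a related party to Halcyon Realty LP.

Yes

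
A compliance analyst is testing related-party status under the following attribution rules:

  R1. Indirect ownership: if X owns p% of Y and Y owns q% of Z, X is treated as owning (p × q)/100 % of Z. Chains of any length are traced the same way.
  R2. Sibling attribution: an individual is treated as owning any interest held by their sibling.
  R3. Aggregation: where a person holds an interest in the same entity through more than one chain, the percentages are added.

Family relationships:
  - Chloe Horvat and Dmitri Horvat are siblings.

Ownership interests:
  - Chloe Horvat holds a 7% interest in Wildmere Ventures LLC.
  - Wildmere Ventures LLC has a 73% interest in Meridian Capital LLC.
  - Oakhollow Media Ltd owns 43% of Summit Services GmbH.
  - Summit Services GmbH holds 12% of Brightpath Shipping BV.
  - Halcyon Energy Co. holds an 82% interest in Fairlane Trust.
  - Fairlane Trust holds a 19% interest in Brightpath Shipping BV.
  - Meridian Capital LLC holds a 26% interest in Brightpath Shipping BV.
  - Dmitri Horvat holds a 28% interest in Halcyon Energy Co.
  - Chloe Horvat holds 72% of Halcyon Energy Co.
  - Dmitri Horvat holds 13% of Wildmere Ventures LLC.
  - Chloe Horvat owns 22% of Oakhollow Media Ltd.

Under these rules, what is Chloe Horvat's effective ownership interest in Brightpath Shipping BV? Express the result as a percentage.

By sibling attribution (R2), Chloe Horvat is treated as also owning Dmitri Horvat's interest in Wildmere Ventures LLC, giving 7% + 13% = 20%.
By sibling attribution (R2), Chloe Horvat is treated as also owning Dmitri Horvat's interest in Halcyon Energy Co, giving 72% + 28% = 100%.
Chain via Wildmere Ventures LLC → Meridian Capital LLC (R1): 20% × 73% × 26% = 3.796% of Brightpath Shipping BV.
Chain via Halcyon Energy Co. → Fairlane Trust (R1): 100% × 82% × 19% = 15.58% of Brightpath Shipping BV.
Chain via Oakhollow Media Ltd → Summit Services GmbH (R1): 22% × 43% × 12% = 1.1352% of Brightpath Shipping BV.
Aggregating (R3): 3.796% + 15.58% + 1.1352% = 20.5112%.

20.5112%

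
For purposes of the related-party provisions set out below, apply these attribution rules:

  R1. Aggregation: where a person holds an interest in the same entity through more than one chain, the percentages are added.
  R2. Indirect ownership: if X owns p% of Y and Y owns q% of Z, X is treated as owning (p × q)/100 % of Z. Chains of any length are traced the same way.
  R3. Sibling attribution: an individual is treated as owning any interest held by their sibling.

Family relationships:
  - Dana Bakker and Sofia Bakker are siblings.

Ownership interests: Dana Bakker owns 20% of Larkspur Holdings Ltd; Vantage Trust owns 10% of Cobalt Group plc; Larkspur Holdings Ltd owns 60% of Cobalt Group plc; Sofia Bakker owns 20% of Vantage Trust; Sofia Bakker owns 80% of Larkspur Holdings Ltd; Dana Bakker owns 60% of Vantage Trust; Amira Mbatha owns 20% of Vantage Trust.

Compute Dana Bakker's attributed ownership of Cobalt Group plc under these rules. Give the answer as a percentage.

By sibling attribution (R3), Dana Bakker is treated as also owning Sofia Bakker's interest in Vantage Trust, giving 60% + 20% = 80%.
By sibling attribution (R3), Dana Bakker is treated as also owning Sofia Bakker's interest in Larkspur Holdings Ltd, giving 20% + 80% = 100%.
Chain via Vantage Trust (R2): 80% × 10% = 8% of Cobalt Group plc.
Chain via Larkspur Holdings Ltd (R2): 100% × 60% = 60% of Cobalt Group plc.
Aggregating (R1): 8% + 60% = 68%.

68%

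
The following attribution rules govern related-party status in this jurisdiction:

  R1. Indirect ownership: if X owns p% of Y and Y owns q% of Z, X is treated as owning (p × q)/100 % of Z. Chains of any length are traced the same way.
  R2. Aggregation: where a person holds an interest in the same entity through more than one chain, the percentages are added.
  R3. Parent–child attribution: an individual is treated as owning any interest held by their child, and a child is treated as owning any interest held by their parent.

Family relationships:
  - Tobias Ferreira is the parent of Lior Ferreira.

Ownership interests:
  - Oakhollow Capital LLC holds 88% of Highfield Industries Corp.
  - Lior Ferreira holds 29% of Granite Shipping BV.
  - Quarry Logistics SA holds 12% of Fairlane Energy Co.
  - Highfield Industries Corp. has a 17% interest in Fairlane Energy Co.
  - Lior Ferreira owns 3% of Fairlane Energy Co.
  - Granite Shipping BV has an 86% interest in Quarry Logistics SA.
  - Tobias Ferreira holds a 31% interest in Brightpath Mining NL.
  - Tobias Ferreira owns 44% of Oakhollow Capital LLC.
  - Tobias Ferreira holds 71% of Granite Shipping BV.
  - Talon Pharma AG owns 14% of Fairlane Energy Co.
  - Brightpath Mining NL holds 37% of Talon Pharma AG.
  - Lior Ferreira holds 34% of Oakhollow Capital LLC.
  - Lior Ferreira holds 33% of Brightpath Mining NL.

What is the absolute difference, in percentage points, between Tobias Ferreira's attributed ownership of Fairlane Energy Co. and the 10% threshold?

18.304

By parent–child attribution (R3), Tobias Ferreira is treated as also owning Lior Ferreira's interest in Brightpath Mining NL, giving 31% + 33% = 64%.
By parent–child attribution (R3), Tobias Ferreira is treated as also owning Lior Ferreira's interest in Oakhollow Capital LLC, giving 44% + 34% = 78%.
By parent–child attribution (R3), Tobias Ferreira is treated as also owning Lior Ferreira's interest in Granite Shipping BV, giving 71% + 29% = 100%.
By parent–child attribution (R3), Tobias Ferreira is treated as owning Lior Ferreira's 3% interest in Fairlane Energy Co.
Chain via Brightpath Mining NL → Talon Pharma AG (R1): 64% × 37% × 14% = 3.3152% of Fairlane Energy Co.
Chain via Oakhollow Capital LLC → Highfield Industries Corp. (R1): 78% × 88% × 17% = 11.6688% of Fairlane Energy Co.
Chain via Granite Shipping BV → Quarry Logistics SA (R1): 100% × 86% × 12% = 10.32% of Fairlane Energy Co.
Direct interest in Fairlane Energy Co: 3%.
Aggregating (R2): 3.3152% + 11.6688% + 10.32% + 3% = 28.304%.
28.304% exceeds the 10% threshold by 18.304 percentage points.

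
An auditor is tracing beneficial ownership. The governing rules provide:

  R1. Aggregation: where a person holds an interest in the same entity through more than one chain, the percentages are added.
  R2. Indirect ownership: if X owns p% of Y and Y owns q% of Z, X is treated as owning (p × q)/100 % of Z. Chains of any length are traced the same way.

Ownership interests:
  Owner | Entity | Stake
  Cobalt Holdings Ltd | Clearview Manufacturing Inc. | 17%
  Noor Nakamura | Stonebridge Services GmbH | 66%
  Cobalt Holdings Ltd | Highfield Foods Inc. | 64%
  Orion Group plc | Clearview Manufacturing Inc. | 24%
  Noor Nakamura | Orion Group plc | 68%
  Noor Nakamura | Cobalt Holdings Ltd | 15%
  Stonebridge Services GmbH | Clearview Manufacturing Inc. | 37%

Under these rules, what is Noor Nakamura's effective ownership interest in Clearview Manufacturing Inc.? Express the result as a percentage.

Chain via Cobalt Holdings Ltd (R2): 15% × 17% = 2.55% of Clearview Manufacturing Inc.
Chain via Stonebridge Services GmbH (R2): 66% × 37% = 24.42% of Clearview Manufacturing Inc.
Chain via Orion Group plc (R2): 68% × 24% = 16.32% of Clearview Manufacturing Inc.
Aggregating (R1): 2.55% + 24.42% + 16.32% = 43.29%.

43.29%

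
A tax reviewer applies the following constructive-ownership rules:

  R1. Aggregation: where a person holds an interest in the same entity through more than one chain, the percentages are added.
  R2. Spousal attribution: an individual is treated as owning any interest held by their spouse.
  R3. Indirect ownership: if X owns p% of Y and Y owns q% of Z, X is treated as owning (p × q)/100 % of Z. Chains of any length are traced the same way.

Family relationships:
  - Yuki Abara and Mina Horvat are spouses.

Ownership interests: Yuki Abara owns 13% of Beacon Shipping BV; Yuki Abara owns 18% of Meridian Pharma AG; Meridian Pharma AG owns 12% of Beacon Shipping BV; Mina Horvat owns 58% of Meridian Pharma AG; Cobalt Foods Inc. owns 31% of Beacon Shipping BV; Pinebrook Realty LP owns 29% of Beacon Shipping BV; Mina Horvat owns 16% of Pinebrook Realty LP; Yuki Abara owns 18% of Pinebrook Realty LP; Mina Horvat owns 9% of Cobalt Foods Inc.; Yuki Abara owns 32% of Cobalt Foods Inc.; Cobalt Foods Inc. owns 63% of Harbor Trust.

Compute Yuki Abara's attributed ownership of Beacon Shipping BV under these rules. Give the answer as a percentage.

By spousal attribution (R2), Yuki Abara is treated as also owning Mina Horvat's interest in Meridian Pharma AG, giving 18% + 58% = 76%.
By spousal attribution (R2), Yuki Abara is treated as also owning Mina Horvat's interest in Cobalt Foods Inc, giving 32% + 9% = 41%.
By spousal attribution (R2), Yuki Abara is treated as also owning Mina Horvat's interest in Pinebrook Realty LP, giving 18% + 16% = 34%.
Chain via Meridian Pharma AG (R3): 76% × 12% = 9.12% of Beacon Shipping BV.
Chain via Cobalt Foods Inc. (R3): 41% × 31% = 12.71% of Beacon Shipping BV.
Chain via Pinebrook Realty LP (R3): 34% × 29% = 9.86% of Beacon Shipping BV.
Direct interest in Beacon Shipping BV: 13%.
Aggregating (R1): 9.12% + 12.71% + 9.86% + 13% = 44.69%.

44.69%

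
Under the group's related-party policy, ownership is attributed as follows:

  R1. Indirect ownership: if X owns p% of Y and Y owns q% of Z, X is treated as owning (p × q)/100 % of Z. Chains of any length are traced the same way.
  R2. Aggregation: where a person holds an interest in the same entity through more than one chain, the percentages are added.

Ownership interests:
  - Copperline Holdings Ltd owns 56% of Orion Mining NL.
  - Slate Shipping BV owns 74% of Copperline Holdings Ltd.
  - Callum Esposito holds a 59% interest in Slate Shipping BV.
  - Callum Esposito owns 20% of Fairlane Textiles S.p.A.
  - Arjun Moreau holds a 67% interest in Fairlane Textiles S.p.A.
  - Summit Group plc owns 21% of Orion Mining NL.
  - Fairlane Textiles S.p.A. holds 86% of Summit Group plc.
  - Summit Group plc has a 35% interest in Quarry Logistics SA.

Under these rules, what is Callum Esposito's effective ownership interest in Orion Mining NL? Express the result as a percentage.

Chain via Slate Shipping BV → Copperline Holdings Ltd (R1): 59% × 74% × 56% = 24.4496% of Orion Mining NL.
Chain via Fairlane Textiles S.p.A. → Summit Group plc (R1): 20% × 86% × 21% = 3.612% of Orion Mining NL.
Aggregating (R2): 24.4496% + 3.612% = 28.0616%.

28.0616%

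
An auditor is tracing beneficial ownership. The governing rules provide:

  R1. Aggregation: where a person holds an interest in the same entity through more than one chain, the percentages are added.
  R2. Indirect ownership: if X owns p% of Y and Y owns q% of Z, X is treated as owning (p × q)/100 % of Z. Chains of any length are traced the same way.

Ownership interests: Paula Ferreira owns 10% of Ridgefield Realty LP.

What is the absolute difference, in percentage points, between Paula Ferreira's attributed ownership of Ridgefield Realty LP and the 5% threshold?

Direct interest in Ridgefield Realty LP: 10%.
10% exceeds the 5% threshold by 5 percentage points.

5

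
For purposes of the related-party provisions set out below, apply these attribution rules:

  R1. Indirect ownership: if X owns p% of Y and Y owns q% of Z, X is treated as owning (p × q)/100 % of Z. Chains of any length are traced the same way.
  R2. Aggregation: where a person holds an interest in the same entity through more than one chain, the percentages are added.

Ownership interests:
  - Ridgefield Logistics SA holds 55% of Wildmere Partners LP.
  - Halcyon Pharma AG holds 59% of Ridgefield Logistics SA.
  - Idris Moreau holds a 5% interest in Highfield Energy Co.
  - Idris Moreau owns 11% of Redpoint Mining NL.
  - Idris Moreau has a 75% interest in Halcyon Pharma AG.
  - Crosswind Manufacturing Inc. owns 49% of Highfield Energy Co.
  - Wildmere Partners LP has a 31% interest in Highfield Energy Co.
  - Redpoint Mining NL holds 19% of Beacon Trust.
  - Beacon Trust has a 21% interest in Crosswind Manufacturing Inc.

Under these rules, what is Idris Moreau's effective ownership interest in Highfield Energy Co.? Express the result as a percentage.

Chain via Redpoint Mining NL → Beacon Trust → Crosswind Manufacturing Inc. (R1): 11% × 19% × 21% × 49% = 0.215061% of Highfield Energy Co.
Chain via Halcyon Pharma AG → Ridgefield Logistics SA → Wildmere Partners LP (R1): 75% × 59% × 55% × 31% = 7.544625% of Highfield Energy Co.
Direct interest in Highfield Energy Co: 5%.
Aggregating (R2): 0.215061% + 7.544625% + 5% = 12.759686%.

12.759686%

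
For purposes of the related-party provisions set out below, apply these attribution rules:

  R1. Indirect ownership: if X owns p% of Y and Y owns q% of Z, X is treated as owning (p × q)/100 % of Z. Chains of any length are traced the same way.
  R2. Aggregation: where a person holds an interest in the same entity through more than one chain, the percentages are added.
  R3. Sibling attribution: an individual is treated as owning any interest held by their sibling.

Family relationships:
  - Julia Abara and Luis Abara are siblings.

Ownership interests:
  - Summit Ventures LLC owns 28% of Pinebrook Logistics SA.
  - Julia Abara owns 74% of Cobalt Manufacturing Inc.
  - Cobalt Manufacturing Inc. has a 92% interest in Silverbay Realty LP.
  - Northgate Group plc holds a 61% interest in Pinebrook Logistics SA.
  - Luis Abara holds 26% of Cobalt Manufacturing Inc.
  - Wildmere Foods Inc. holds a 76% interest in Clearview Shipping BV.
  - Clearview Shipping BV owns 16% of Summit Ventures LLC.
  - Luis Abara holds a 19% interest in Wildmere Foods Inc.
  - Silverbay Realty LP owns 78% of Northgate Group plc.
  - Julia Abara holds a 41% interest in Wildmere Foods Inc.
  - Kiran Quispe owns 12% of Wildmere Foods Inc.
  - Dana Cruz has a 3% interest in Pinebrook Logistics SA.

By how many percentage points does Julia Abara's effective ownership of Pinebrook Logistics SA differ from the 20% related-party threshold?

By sibling attribution (R3), Julia Abara is treated as also owning Luis Abara's interest in Cobalt Manufacturing Inc, giving 74% + 26% = 100%.
By sibling attribution (R3), Julia Abara is treated as also owning Luis Abara's interest in Wildmere Foods Inc, giving 41% + 19% = 60%.
Chain via Cobalt Manufacturing Inc. → Silverbay Realty LP → Northgate Group plc (R1): 100% × 92% × 78% × 61% = 43.7736% of Pinebrook Logistics SA.
Chain via Wildmere Foods Inc. → Clearview Shipping BV → Summit Ventures LLC (R1): 60% × 76% × 16% × 28% = 2.04288% of Pinebrook Logistics SA.
Aggregating (R2): 43.7736% + 2.04288% = 45.81648%.
45.81648% exceeds the 20% threshold by 25.81648 percentage points.

25.81648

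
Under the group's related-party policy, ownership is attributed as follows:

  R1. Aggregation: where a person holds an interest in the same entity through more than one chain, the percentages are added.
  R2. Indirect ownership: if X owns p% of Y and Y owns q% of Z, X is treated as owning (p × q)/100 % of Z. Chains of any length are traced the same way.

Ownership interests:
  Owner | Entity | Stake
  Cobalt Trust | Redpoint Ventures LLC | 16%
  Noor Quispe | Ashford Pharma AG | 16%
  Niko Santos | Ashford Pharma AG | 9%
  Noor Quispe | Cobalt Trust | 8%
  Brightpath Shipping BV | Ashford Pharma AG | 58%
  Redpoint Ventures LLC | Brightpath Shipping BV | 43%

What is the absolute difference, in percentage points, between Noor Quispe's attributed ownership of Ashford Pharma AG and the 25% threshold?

Chain via Cobalt Trust → Redpoint Ventures LLC → Brightpath Shipping BV (R2): 8% × 16% × 43% × 58% = 0.319232% of Ashford Pharma AG.
Direct interest in Ashford Pharma AG: 16%.
Aggregating (R1): 0.319232% + 16% = 16.319232%.
16.319232% falls short of the 25% threshold by 8.680768 percentage points.

8.680768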